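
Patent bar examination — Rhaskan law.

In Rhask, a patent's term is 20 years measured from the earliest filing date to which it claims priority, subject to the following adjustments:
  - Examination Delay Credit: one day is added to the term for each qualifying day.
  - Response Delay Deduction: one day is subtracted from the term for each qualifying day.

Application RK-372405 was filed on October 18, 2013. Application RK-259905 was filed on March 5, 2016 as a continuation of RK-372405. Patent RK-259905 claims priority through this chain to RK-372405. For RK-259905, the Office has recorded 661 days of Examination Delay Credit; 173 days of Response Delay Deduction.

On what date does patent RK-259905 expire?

Earliest priority filing: 18 October 2013.
Base term: 18 October 2013 + 20 years → 18 October 2033.
Examination Delay Credit: +661 days → 10 August 2035.
Response Delay Deduction: −173 days → 18 February 2035.

2035-02-18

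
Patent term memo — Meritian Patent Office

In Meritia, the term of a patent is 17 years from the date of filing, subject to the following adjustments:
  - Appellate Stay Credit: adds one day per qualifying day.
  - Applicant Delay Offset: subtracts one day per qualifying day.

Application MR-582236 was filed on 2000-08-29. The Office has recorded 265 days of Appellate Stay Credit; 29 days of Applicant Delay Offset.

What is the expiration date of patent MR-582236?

Base term: filing date + 17 years → 29 August 2017.
Appellate Stay Credit: +265 days → 21 May 2018.
Applicant Delay Offset: −29 days → 22 April 2018.

2018-04-22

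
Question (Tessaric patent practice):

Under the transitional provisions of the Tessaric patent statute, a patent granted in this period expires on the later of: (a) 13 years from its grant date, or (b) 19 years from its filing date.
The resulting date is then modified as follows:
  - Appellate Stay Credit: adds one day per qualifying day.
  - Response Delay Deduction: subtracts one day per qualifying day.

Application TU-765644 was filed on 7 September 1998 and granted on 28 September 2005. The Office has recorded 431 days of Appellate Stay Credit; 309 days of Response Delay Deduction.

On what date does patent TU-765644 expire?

(a) grant + 13 years → 28 September 2018.
(b) filing + 19 years → 7 September 2017.
Later of the two: 28 September 2018.
Appellate Stay Credit: +431 days → 3 December 2019.
Response Delay Deduction: −309 days → 28 January 2019.

January 28, 2019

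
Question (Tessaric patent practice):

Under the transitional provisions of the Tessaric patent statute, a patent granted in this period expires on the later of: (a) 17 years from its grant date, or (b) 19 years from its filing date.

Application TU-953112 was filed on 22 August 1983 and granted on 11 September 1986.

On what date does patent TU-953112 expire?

(a) grant + 17 years → 11 September 2003.
(b) filing + 19 years → 22 August 2002.
Later of the two: 11 September 2003.

September 11, 2003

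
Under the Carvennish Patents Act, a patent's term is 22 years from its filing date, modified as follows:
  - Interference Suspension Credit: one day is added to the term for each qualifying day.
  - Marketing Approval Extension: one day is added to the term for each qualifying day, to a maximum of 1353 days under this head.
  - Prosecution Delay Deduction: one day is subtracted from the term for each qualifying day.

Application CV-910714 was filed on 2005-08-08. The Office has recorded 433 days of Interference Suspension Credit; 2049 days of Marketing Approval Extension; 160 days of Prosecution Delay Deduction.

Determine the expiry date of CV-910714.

Base term: filing date + 22 years → 8 August 2027.
Interference Suspension Credit: +433 days → 14 October 2028.
Marketing Approval Extension: 2049 days claimed exceeds the 1353-day cap, so +1353 days → 28 June 2032.
Prosecution Delay Deduction: −160 days → 20 January 2032.

January 20, 2032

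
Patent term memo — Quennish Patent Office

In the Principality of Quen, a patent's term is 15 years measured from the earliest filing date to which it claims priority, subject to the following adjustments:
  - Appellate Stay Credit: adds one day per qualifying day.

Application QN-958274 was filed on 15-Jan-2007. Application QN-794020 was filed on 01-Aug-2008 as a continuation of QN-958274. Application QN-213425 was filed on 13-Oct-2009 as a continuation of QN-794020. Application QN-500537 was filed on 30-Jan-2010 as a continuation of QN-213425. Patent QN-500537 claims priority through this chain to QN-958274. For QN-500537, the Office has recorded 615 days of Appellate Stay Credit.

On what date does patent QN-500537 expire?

September 22, 2023

Earliest priority filing: 15 January 2007.
Base term: 15 January 2007 + 15 years → 15 January 2022.
Appellate Stay Credit: +615 days → 22 September 2023.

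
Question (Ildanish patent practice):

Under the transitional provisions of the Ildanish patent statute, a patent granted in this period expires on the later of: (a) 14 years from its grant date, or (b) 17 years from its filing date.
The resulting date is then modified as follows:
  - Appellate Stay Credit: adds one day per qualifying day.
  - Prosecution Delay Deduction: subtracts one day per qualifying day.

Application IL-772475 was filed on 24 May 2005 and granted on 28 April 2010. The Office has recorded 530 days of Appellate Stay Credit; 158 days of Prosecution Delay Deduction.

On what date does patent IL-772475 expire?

May 5, 2025

(a) grant + 14 years → 28 April 2024.
(b) filing + 17 years → 24 May 2022.
Later of the two: 28 April 2024.
Appellate Stay Credit: +530 days → 10 October 2025.
Prosecution Delay Deduction: −158 days → 5 May 2025.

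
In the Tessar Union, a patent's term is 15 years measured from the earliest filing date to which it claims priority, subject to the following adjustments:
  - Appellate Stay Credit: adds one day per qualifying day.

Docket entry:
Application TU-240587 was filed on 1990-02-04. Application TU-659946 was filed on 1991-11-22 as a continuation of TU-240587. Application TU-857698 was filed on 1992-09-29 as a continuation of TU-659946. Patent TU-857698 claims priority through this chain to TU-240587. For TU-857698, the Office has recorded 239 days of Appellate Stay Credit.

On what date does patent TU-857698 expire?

2005-10-01

Earliest priority filing: 4 February 1990.
Base term: 4 February 1990 + 15 years → 4 February 2005.
Appellate Stay Credit: +239 days → 1 October 2005.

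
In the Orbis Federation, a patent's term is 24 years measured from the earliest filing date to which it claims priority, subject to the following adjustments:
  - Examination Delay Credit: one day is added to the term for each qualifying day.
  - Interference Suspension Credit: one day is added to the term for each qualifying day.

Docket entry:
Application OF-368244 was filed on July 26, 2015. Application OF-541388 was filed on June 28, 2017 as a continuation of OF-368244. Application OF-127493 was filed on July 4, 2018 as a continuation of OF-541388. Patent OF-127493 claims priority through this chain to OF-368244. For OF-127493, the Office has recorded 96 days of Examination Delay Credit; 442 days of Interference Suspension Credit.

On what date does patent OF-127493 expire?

Earliest priority filing: 26 July 2015.
Base term: 26 July 2015 + 24 years → 26 July 2039.
Examination Delay Credit: +96 days → 30 October 2039.
Interference Suspension Credit: +442 days → 14 January 2041.

2041-01-14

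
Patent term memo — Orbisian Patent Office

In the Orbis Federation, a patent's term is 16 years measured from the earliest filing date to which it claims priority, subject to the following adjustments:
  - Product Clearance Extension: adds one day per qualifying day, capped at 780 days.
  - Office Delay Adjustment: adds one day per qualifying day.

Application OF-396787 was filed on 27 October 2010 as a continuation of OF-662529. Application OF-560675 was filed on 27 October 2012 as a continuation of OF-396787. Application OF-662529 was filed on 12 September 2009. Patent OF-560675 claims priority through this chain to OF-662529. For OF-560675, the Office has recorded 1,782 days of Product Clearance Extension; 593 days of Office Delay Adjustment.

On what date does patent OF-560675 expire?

Earliest priority filing: 12 September 2009.
Base term: 12 September 2009 + 16 years → 12 September 2025.
Product Clearance Extension: 1782 days claimed exceeds the 780-day cap, so +780 days → 1 November 2027.
Office Delay Adjustment: +593 days → 16 June 2029.

2029-06-16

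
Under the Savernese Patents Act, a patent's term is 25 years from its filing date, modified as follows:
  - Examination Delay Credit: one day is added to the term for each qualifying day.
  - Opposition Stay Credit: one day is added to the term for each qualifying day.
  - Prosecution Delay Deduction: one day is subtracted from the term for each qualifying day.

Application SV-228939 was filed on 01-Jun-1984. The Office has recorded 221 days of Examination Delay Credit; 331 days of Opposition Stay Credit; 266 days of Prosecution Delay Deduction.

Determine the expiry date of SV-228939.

Base term: filing date + 25 years → 1 June 2009.
Examination Delay Credit: +221 days → 8 January 2010.
Opposition Stay Credit: +331 days → 5 December 2010.
Prosecution Delay Deduction: −266 days → 14 March 2010.

March 14, 2010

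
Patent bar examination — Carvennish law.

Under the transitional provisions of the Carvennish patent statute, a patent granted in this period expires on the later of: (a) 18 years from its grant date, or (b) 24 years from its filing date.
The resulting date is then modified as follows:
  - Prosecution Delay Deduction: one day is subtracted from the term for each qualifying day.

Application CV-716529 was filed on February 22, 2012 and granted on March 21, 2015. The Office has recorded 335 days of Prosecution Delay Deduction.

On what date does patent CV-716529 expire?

(a) grant + 18 years → 21 March 2033.
(b) filing + 24 years → 22 February 2036.
Later of the two: 22 February 2036.
Prosecution Delay Deduction: −335 days → 24 March 2035.

March 24, 2035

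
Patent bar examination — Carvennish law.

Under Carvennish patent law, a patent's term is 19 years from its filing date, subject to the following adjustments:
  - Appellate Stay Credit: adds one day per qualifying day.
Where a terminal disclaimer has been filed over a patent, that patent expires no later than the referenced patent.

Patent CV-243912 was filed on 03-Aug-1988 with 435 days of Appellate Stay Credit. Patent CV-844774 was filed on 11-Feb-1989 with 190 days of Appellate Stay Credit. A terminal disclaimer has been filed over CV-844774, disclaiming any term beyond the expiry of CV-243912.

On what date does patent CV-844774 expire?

2008-08-19

Natural term of CV-844774:
  Base: filing + 19 years → 11 February 2008.
  Appellate Stay Credit: +190 days → 19 August 2008.
Expiry of referenced patent CV-243912:
  Base: filing + 19 years → 3 August 2007.
  Appellate Stay Credit: +435 days → 11 October 2008.
Terminal disclaimer: CV-844774 expires on the earlier of 19 August 2008 and 11 October 2008.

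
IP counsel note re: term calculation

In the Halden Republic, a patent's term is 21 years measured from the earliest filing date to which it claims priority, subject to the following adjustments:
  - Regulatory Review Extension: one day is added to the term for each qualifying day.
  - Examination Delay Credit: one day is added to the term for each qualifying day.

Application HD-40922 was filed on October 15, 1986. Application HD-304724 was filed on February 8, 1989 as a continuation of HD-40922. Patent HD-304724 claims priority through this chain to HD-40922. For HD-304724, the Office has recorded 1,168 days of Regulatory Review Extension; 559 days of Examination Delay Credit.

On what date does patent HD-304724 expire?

Earliest priority filing: 15 October 1986.
Base term: 15 October 1986 + 21 years → 15 October 2007.
Regulatory Review Extension: +1168 days → 26 December 2010.
Examination Delay Credit: +559 days → 7 July 2012.

2012-07-07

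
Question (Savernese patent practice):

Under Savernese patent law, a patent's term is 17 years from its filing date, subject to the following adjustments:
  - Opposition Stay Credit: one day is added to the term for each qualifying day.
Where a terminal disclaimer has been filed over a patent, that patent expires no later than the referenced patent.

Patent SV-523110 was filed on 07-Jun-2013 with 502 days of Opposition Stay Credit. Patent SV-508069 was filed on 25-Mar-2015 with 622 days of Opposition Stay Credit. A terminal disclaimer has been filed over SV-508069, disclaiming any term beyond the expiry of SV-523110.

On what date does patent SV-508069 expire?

Natural term of SV-508069:
  Base: filing + 17 years → 25 March 2032.
  Opposition Stay Credit: +622 days → 7 December 2033.
Expiry of referenced patent SV-523110:
  Base: filing + 17 years → 7 June 2030.
  Opposition Stay Credit: +502 days → 22 October 2031.
Terminal disclaimer: SV-508069 expires on the earlier of 7 December 2033 and 22 October 2031.

2031-10-22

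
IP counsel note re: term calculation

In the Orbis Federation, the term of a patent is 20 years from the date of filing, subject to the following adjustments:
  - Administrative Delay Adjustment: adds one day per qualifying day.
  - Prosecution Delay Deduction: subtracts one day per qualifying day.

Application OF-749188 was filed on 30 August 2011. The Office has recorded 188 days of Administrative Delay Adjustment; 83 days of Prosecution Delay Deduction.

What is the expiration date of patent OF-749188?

Base term: filing date + 20 years → 30 August 2031.
Administrative Delay Adjustment: +188 days → 5 March 2032.
Prosecution Delay Deduction: −83 days → 13 December 2031.

December 13, 2031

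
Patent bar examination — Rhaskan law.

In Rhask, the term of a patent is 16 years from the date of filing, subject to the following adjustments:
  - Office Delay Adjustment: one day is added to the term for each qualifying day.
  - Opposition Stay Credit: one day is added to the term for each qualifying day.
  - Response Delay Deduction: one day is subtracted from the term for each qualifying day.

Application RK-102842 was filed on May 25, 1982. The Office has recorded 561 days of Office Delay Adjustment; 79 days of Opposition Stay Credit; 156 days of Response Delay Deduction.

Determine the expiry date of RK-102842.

Base term: filing date + 16 years → 25 May 1998.
Office Delay Adjustment: +561 days → 7 December 1999.
Opposition Stay Credit: +79 days → 24 February 2000.
Response Delay Deduction: −156 days → 21 September 1999.

September 21, 1999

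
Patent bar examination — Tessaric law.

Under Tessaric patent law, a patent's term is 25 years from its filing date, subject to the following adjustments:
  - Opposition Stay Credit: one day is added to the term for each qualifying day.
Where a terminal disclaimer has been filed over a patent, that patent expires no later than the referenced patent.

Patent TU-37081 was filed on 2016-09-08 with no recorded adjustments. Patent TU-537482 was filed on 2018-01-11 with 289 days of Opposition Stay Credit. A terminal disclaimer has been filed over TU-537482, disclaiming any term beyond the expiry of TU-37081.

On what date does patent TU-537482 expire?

September 8, 2041

Natural term of TU-537482:
  Base: filing + 25 years → 11 January 2043.
  Opposition Stay Credit: +289 days → 27 October 2043.
Expiry of referenced patent TU-37081:
  Base: filing + 25 years → 8 September 2041.
Terminal disclaimer: TU-537482 expires on the earlier of 27 October 2043 and 8 September 2041.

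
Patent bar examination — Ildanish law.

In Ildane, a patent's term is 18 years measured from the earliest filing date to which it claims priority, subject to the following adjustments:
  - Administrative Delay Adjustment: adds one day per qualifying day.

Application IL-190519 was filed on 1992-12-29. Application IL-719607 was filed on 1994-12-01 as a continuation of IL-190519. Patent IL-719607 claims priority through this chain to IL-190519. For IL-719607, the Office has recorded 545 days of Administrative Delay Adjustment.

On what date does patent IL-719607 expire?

Earliest priority filing: 29 December 1992.
Base term: 29 December 1992 + 18 years → 29 December 2010.
Administrative Delay Adjustment: +545 days → 26 June 2012.

2012-06-26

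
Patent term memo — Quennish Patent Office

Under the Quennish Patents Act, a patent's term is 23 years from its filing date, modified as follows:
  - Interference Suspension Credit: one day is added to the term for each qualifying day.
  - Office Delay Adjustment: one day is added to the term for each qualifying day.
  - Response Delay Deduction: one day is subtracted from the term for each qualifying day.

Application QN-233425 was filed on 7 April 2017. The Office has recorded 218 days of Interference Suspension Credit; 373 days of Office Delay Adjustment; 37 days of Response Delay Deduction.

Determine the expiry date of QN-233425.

October 13, 2041

Base term: filing date + 23 years → 7 April 2040.
Interference Suspension Credit: +218 days → 11 November 2040.
Office Delay Adjustment: +373 days → 19 November 2041.
Response Delay Deduction: −37 days → 13 October 2041.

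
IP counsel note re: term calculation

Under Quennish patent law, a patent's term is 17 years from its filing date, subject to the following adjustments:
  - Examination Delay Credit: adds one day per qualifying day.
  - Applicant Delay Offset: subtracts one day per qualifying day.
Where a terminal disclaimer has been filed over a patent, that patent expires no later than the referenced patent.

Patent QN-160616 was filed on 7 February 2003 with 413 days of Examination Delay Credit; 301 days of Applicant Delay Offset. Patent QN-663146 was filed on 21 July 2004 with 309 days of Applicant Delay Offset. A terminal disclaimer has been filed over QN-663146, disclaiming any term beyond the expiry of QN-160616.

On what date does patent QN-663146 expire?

2020-05-29

Natural term of QN-663146:
  Base: filing + 17 years → 21 July 2021.
  Applicant Delay Offset: −309 days → 15 September 2020.
Expiry of referenced patent QN-160616:
  Base: filing + 17 years → 7 February 2020.
  Examination Delay Credit: +413 days → 26 March 2021.
  Applicant Delay Offset: −301 days → 29 May 2020.
Terminal disclaimer: QN-663146 expires on the earlier of 15 September 2020 and 29 May 2020.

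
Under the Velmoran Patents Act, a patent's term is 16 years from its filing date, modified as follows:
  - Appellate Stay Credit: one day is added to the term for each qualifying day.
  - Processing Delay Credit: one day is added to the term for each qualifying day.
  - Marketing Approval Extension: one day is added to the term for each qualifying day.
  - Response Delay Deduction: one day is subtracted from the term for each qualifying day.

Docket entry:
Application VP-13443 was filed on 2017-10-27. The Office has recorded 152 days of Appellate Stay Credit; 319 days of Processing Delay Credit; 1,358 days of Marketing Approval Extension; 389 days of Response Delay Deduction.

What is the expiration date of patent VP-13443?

Base term: filing date + 16 years → 27 October 2033.
Appellate Stay Credit: +152 days → 28 March 2034.
Processing Delay Credit: +319 days → 10 February 2035.
Marketing Approval Extension: +1358 days → 30 October 2038.
Response Delay Deduction: −389 days → 6 October 2037.

2037-10-06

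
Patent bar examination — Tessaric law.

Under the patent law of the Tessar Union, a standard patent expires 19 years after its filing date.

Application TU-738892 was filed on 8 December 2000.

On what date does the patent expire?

Filing date + 19 years → 8 December 2019.

December 8, 2019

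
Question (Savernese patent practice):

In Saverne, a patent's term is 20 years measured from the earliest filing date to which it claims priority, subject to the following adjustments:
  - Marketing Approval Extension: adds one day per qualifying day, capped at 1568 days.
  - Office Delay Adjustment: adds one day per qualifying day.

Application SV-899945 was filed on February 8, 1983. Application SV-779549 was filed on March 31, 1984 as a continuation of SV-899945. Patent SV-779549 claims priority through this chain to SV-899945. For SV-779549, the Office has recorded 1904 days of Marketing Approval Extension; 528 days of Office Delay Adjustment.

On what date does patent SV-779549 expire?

2008-11-04

Earliest priority filing: 8 February 1983.
Base term: 8 February 1983 + 20 years → 8 February 2003.
Marketing Approval Extension: 1904 days claimed exceeds the 1568-day cap, so +1568 days → 26 May 2007.
Office Delay Adjustment: +528 days → 4 November 2008.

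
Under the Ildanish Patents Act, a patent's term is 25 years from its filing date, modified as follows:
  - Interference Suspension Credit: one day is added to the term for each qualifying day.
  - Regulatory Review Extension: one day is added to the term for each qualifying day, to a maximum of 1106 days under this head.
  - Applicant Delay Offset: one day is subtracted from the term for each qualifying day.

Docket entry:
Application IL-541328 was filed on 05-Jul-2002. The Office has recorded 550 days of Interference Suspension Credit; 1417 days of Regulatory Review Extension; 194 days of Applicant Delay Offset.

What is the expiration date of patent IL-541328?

Base term: filing date + 25 years → 5 July 2027.
Interference Suspension Credit: +550 days → 5 January 2029.
Regulatory Review Extension: 1417 days claimed exceeds the 1106-day cap, so +1106 days → 16 January 2032.
Applicant Delay Offset: −194 days → 6 July 2031.

2031-07-06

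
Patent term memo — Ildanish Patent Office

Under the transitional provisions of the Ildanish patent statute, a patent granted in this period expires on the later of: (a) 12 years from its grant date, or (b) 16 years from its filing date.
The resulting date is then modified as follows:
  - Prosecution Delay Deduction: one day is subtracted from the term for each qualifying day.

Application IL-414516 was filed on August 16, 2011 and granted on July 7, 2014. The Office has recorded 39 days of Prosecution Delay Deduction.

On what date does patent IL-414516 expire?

July 8, 2027

(a) grant + 12 years → 7 July 2026.
(b) filing + 16 years → 16 August 2027.
Later of the two: 16 August 2027.
Prosecution Delay Deduction: −39 days → 8 July 2027.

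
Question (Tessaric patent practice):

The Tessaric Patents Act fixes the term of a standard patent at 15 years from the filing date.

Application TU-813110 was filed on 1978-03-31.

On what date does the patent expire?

1993-03-31

Filing date + 15 years → 31 March 1993.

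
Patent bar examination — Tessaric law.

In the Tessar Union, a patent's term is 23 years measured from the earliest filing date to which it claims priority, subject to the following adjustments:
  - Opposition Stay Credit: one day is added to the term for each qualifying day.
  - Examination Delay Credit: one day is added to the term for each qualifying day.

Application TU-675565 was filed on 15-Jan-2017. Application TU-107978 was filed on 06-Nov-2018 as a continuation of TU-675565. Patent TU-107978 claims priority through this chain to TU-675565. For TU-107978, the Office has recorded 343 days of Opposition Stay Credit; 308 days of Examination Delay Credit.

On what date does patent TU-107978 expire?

2041-10-27

Earliest priority filing: 15 January 2017.
Base term: 15 January 2017 + 23 years → 15 January 2040.
Opposition Stay Credit: +343 days → 23 December 2040.
Examination Delay Credit: +308 days → 27 October 2041.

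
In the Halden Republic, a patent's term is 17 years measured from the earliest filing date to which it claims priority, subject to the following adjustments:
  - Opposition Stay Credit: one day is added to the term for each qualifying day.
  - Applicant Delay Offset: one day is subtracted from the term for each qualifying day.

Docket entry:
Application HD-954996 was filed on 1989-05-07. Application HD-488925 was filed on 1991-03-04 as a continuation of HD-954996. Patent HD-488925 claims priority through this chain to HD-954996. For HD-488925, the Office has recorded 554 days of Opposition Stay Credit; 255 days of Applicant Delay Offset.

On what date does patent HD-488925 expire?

Earliest priority filing: 7 May 1989.
Base term: 7 May 1989 + 17 years → 7 May 2006.
Opposition Stay Credit: +554 days → 12 November 2007.
Applicant Delay Offset: −255 days → 2 March 2007.

2007-03-02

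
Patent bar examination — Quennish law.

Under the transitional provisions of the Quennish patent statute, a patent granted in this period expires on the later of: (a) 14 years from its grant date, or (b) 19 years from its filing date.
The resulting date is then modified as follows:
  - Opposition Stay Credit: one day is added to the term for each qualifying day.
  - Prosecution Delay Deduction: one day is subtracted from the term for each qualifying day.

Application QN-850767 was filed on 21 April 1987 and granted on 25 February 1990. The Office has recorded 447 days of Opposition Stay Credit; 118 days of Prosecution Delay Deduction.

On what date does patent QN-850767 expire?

2007-03-16

(a) grant + 14 years → 25 February 2004.
(b) filing + 19 years → 21 April 2006.
Later of the two: 21 April 2006.
Opposition Stay Credit: +447 days → 12 July 2007.
Prosecution Delay Deduction: −118 days → 16 March 2007.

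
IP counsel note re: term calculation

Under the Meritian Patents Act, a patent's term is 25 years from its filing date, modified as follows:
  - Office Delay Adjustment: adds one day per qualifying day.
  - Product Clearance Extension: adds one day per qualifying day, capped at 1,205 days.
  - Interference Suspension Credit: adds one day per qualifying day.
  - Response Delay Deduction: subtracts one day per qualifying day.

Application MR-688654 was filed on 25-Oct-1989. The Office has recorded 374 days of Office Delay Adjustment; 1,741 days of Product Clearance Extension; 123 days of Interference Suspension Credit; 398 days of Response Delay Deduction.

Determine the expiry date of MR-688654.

2018-05-21

Base term: filing date + 25 years → 25 October 2014.
Office Delay Adjustment: +374 days → 3 November 2015.
Product Clearance Extension: 1741 days claimed exceeds the 1205-day cap, so +1205 days → 20 February 2019.
Interference Suspension Credit: +123 days → 23 June 2019.
Response Delay Deduction: −398 days → 21 May 2018.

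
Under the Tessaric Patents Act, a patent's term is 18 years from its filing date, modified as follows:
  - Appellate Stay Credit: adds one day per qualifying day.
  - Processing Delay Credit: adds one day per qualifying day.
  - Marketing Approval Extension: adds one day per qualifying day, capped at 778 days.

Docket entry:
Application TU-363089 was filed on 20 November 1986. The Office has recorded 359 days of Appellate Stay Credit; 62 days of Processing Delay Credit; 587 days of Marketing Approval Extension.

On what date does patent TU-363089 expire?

August 25, 2007

Base term: filing date + 18 years → 20 November 2004.
Appellate Stay Credit: +359 days → 14 November 2005.
Processing Delay Credit: +62 days → 15 January 2006.
Marketing Approval Extension: 587 days (within the 778-day cap) → +587 days → 25 August 2007.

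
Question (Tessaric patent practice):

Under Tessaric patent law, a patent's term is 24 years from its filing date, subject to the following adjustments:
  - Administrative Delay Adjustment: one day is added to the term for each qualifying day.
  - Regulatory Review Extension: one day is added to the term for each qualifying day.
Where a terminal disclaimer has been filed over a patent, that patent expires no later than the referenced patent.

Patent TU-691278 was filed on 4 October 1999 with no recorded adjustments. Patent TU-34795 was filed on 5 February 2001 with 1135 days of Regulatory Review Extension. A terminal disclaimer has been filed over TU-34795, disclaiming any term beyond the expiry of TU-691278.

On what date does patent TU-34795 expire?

Natural term of TU-34795:
  Base: filing + 24 years → 5 February 2025.
  Regulatory Review Extension: +1135 days → 16 March 2028.
Expiry of referenced patent TU-691278:
  Base: filing + 24 years → 4 October 2023.
Terminal disclaimer: TU-34795 expires on the earlier of 16 March 2028 and 4 October 2023.

2023-10-04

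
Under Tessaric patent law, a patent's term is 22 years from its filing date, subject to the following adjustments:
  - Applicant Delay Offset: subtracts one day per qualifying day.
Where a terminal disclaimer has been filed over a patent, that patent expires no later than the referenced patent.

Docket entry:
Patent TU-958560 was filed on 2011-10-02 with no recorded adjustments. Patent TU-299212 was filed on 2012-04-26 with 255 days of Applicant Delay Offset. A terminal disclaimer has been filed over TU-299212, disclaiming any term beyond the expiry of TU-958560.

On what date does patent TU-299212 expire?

2033-08-14

Natural term of TU-299212:
  Base: filing + 22 years → 26 April 2034.
  Applicant Delay Offset: −255 days → 14 August 2033.
Expiry of referenced patent TU-958560:
  Base: filing + 22 years → 2 October 2033.
Terminal disclaimer: TU-299212 expires on the earlier of 14 August 2033 and 2 October 2033.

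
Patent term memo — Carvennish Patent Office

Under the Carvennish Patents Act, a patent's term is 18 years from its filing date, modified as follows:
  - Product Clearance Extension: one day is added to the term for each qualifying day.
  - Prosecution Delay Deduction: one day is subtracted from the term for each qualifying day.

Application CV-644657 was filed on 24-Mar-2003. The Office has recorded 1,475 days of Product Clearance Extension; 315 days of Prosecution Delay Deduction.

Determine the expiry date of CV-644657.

Base term: filing date + 18 years → 24 March 2021.
Product Clearance Extension: +1475 days → 7 April 2025.
Prosecution Delay Deduction: −315 days → 27 May 2024.

2024-05-27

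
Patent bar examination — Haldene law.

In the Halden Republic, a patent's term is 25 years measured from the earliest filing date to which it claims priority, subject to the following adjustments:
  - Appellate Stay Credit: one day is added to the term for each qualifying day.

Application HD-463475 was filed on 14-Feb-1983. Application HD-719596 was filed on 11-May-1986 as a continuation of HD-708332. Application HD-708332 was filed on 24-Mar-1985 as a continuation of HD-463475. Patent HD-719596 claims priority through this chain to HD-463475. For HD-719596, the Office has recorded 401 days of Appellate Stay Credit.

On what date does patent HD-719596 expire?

March 21, 2009

Earliest priority filing: 14 February 1983.
Base term: 14 February 1983 + 25 years → 14 February 2008.
Appellate Stay Credit: +401 days → 21 March 2009.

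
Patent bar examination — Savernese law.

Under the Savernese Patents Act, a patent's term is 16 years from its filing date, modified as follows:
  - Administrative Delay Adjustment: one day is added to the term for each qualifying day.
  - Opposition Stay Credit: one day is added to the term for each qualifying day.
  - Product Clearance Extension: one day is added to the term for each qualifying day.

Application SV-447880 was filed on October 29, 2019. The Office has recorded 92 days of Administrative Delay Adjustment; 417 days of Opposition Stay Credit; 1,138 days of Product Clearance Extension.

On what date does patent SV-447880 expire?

2040-05-02

Base term: filing date + 16 years → 29 October 2035.
Administrative Delay Adjustment: +92 days → 29 January 2036.
Opposition Stay Credit: +417 days → 21 March 2037.
Product Clearance Extension: +1138 days → 2 May 2040.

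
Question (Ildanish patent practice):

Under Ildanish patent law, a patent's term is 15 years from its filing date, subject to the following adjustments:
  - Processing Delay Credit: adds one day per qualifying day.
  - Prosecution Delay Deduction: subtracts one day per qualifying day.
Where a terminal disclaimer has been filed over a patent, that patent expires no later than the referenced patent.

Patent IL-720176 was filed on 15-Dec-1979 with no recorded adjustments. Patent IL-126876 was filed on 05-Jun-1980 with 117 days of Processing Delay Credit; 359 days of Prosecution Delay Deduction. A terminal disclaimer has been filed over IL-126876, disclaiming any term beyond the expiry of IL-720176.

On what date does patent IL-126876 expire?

Natural term of IL-126876:
  Base: filing + 15 years → 5 June 1995.
  Processing Delay Credit: +117 days → 30 September 1995.
  Prosecution Delay Deduction: −359 days → 6 October 1994.
Expiry of referenced patent IL-720176:
  Base: filing + 15 years → 15 December 1994.
Terminal disclaimer: IL-126876 expires on the earlier of 6 October 1994 and 15 December 1994.

October 6, 1994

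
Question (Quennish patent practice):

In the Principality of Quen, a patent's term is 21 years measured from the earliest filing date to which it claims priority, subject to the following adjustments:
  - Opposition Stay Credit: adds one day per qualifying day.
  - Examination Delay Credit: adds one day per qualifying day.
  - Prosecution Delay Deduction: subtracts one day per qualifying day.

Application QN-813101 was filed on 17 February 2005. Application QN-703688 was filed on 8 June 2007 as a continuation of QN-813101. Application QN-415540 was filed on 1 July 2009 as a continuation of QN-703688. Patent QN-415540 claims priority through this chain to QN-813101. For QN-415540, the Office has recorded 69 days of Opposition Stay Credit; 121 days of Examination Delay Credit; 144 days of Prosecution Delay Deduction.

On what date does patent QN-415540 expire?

Earliest priority filing: 17 February 2005.
Base term: 17 February 2005 + 21 years → 17 February 2026.
Opposition Stay Credit: +69 days → 27 April 2026.
Examination Delay Credit: +121 days → 26 August 2026.
Prosecution Delay Deduction: −144 days → 4 April 2026.

April 4, 2026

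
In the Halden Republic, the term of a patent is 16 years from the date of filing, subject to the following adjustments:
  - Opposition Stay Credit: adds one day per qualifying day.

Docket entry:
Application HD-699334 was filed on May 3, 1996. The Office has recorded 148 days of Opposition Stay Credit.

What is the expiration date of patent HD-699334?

Base term: filing date + 16 years → 3 May 2012.
Opposition Stay Credit: +148 days → 28 September 2012.

2012-09-28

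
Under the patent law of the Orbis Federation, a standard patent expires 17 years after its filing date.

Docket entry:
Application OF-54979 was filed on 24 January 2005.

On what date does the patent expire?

Filing date + 17 years → 24 January 2022.

2022-01-24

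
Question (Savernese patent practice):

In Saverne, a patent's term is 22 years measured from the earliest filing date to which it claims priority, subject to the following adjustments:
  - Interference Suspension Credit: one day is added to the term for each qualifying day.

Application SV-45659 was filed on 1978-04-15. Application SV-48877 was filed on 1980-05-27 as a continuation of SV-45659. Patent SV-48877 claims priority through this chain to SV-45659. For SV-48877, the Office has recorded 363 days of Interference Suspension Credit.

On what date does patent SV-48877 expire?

Earliest priority filing: 15 April 1978.
Base term: 15 April 1978 + 22 years → 15 April 2000.
Interference Suspension Credit: +363 days → 13 April 2001.

2001-04-13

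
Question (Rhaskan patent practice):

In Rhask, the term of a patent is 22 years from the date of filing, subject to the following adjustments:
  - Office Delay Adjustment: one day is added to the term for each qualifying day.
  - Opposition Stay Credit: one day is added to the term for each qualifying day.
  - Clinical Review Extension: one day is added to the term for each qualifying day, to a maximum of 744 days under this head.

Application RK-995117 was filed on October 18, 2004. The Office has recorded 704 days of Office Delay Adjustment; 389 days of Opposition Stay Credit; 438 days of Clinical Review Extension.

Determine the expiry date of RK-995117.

Base term: filing date + 22 years → 18 October 2026.
Office Delay Adjustment: +704 days → 21 September 2028.
Opposition Stay Credit: +389 days → 15 October 2029.
Clinical Review Extension: 438 days (within the 744-day cap) → +438 days → 27 December 2030.

December 27, 2030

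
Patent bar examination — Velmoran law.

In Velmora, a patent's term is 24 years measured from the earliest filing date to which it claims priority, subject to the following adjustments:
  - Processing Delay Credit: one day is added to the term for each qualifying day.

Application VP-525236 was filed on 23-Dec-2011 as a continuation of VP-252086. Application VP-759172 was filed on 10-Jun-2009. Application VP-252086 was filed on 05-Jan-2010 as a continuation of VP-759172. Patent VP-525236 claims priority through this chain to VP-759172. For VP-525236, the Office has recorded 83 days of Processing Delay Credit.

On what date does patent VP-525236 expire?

Earliest priority filing: 10 June 2009.
Base term: 10 June 2009 + 24 years → 10 June 2033.
Processing Delay Credit: +83 days → 1 September 2033.

2033-09-01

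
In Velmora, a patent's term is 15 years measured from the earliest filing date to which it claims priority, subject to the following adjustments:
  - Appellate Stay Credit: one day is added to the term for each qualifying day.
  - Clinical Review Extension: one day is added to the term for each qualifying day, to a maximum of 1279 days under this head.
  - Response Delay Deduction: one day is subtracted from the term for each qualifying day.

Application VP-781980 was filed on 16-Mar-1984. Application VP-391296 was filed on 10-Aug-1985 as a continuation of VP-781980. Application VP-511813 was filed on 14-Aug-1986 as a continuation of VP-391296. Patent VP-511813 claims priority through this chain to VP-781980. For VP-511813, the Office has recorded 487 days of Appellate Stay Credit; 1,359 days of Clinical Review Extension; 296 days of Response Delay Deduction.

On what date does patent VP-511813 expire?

2003-03-25

Earliest priority filing: 16 March 1984.
Base term: 16 March 1984 + 15 years → 16 March 1999.
Appellate Stay Credit: +487 days → 15 July 2000.
Clinical Review Extension: 1359 days claimed exceeds the 1279-day cap, so +1279 days → 15 January 2004.
Response Delay Deduction: −296 days → 25 March 2003.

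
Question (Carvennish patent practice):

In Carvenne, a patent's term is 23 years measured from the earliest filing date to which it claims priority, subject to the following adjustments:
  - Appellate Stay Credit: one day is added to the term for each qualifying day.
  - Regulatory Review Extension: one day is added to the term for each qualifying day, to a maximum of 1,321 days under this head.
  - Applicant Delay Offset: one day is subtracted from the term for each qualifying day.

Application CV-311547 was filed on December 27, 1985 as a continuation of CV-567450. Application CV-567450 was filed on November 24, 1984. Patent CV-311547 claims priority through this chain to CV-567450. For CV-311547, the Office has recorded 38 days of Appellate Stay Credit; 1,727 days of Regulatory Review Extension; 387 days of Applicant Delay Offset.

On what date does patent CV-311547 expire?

Earliest priority filing: 24 November 1984.
Base term: 24 November 1984 + 23 years → 24 November 2007.
Appellate Stay Credit: +38 days → 1 January 2008.
Regulatory Review Extension: 1727 days claimed exceeds the 1321-day cap, so +1321 days → 14 August 2011.
Applicant Delay Offset: −387 days → 23 July 2010.

July 23, 2010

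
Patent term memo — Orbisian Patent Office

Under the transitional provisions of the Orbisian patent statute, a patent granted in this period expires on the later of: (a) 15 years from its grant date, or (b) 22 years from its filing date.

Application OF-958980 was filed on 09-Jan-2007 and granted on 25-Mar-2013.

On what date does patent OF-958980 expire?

(a) grant + 15 years → 25 March 2028.
(b) filing + 22 years → 9 January 2029.
Later of the two: 9 January 2029.

2029-01-09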